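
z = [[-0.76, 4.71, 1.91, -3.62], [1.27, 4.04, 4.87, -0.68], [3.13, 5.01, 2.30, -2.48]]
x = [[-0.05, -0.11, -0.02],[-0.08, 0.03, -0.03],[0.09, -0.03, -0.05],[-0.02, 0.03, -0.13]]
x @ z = [[-0.16, -0.78, -0.68, 0.31],[0.01, -0.41, -0.08, 0.34],[-0.26, 0.05, -0.09, -0.18],[-0.35, -0.62, -0.19, 0.37]]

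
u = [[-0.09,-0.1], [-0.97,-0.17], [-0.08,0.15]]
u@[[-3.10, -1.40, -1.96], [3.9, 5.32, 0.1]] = [[-0.11, -0.41, 0.17], [2.34, 0.45, 1.88], [0.83, 0.91, 0.17]]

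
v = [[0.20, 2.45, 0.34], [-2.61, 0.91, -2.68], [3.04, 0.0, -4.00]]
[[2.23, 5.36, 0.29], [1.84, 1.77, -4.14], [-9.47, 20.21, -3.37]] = v @ [[-1.59, 2.99, 0.39], [0.88, 2.33, -0.07], [1.16, -2.78, 1.14]]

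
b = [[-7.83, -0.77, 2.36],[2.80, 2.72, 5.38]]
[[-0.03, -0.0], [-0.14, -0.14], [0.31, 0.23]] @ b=[[0.23, 0.02, -0.07], [0.7, -0.27, -1.08], [-1.78, 0.39, 1.97]]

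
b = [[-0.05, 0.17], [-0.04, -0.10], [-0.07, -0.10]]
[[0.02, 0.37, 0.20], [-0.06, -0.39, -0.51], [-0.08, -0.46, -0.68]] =b @ [[0.70, 2.44, 5.71], [0.32, 2.91, 2.83]]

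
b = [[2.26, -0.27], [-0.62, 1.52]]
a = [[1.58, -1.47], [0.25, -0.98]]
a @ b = [[4.48, -2.66],[1.17, -1.56]]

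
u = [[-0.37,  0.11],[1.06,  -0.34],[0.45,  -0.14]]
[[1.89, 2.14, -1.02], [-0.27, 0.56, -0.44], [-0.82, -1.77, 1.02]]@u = [[1.11, -0.38], [0.5, -0.16], [-1.11, 0.37]]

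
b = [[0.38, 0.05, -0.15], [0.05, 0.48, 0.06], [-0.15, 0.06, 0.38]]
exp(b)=[[1.48, 0.07, -0.22], [0.07, 1.62, 0.09], [-0.22, 0.09, 1.48]]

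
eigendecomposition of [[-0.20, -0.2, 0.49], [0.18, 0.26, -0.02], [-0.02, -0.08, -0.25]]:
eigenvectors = [[-0.72,0.81,-0.91],[0.68,-0.58,0.32],[-0.12,0.11,0.27]]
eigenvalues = [0.07, 0.01, -0.28]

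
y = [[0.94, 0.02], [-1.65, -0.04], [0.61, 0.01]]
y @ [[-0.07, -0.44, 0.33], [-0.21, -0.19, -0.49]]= [[-0.07, -0.42, 0.3], [0.12, 0.73, -0.52], [-0.04, -0.27, 0.20]]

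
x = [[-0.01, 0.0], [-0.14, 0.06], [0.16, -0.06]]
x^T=[[-0.01,-0.14,0.16],  [0.0,0.06,-0.06]]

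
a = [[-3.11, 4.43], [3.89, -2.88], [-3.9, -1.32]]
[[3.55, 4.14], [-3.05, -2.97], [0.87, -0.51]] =a @ [[-0.4, -0.15],  [0.52, 0.83]]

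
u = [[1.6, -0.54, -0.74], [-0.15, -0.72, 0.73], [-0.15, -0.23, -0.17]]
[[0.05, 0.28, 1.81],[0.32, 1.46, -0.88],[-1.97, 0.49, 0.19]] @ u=[[-0.23,-0.64,-0.14], [0.43,-1.02,0.98], [-3.25,0.67,1.78]]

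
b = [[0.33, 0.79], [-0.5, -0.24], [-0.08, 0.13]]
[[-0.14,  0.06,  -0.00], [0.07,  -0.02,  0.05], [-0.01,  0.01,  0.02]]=b @ [[-0.08, 0.01, -0.12], [-0.14, 0.07, 0.05]]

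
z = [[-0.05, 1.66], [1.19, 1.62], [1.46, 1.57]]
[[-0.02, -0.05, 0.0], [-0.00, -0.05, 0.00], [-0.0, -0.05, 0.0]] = z@[[0.01,  0.0,  -0.00], [-0.01,  -0.03,  -0.0]]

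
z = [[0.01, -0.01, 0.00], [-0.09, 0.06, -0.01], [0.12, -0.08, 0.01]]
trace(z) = 0.08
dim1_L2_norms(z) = [0.01, 0.11, 0.14]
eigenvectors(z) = [[-0.08+0.00j, 0.21-0.29j, 0.21+0.29j],[0.61+0.00j, (0.19-0.42j), (0.19+0.42j)],[-0.79+0.00j, -0.81+0.00j, -0.81-0.00j]]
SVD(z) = [[-0.08, -0.93, -0.35], [0.60, -0.33, 0.73], [-0.8, -0.16, 0.58]] @ diag([0.18134836643918542, 0.0030990127425801935, 0.0017793565860370827]) @ [[-0.83, 0.55, -0.08], [0.43, 0.72, 0.55], [0.36, 0.42, -0.83]]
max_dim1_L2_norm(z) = 0.14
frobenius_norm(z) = 0.18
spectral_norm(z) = 0.18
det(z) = 0.00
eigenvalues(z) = [(0.08+0j), (-0+0j), (-0-0j)]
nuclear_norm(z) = 0.19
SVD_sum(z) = [[0.01, -0.01, 0.0], [-0.09, 0.06, -0.01], [0.12, -0.08, 0.01]] + [[-0.00,-0.00,-0.0], [-0.0,-0.0,-0.00], [-0.00,-0.0,-0.0]] + [[-0.0, -0.0, 0.00], [0.00, 0.0, -0.00], [0.00, 0.00, -0.0]]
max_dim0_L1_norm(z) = 0.22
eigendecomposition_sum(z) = [[(0.01+0j), (-0.01+0j), 0.00+0.00j], [(-0.09+0j), (0.06+0j), -0.01-0.00j], [0.11+0.00j, (-0.08+0j), 0.01+0.00j]] + [[(-0+0j), -0.00-0.00j, (-0-0j)], [(-0+0j), -0.00-0.00j, (-0-0j)], [0.00+0.00j, 0.00+0.00j, -0.00+0.00j]] + [[(-0-0j), -0.00+0.00j, -0.00+0.00j], [(-0-0j), -0.00+0.00j, -0.00+0.00j], [-0j, -0j, -0.00-0.00j]]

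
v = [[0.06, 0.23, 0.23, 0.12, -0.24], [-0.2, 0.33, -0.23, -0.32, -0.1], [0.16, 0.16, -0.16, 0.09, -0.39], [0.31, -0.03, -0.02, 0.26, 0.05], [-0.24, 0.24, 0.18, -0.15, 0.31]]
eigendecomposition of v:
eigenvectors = [[0.27+0.00j, (-0.42+0.12j), -0.42-0.12j, (-0.68+0j), (-0.68-0j)], [(-0.56+0j), -0.51+0.00j, -0.51-0.00j, 0.02+0.01j, (0.02-0.01j)], [(0.33+0j), (-0.25-0.16j), -0.25+0.16j, -0.12-0.28j, -0.12+0.28j], [0.20+0.00j, 0.30+0.35j, (0.3-0.35j), (0.6+0.16j), 0.60-0.16j], [-0.68+0.00j, (-0.2+0.46j), (-0.2-0.46j), -0.19+0.13j, -0.19-0.13j]]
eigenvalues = [(0.56+0j), (0.2+0.29j), (0.2-0.29j), (-0.08+0.11j), (-0.08-0.11j)]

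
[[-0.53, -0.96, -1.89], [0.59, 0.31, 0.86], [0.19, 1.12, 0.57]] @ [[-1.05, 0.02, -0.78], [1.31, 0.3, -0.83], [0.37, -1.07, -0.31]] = [[-1.4, 1.72, 1.8], [0.10, -0.82, -0.98], [1.48, -0.27, -1.25]]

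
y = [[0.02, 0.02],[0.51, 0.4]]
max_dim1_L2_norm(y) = 0.65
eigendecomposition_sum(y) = [[-0.0, 0.00], [0.01, -0.00]] + [[0.02, 0.02], [0.50, 0.40]]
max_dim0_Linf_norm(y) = 0.51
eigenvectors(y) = [[-0.62, -0.05], [0.78, -1.0]]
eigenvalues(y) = [-0.01, 0.43]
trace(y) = 0.42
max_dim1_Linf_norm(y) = 0.51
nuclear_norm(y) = 0.65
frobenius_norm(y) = 0.65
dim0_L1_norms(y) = [0.53, 0.42]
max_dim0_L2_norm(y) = 0.51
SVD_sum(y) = [[0.02, 0.02], [0.51, 0.40]] + [[-0.00, 0.0], [0.00, -0.0]]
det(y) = -0.00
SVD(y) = [[-0.04, -1.0], [-1.00, 0.04]] @ diag([0.6487592007188585, 0.003391088708356411]) @ [[-0.79, -0.62], [0.62, -0.79]]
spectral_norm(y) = 0.65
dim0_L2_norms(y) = [0.51, 0.4]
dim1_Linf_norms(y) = [0.02, 0.51]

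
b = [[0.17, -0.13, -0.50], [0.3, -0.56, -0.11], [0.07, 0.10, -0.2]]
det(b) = -0.02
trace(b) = -0.59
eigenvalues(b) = [(-0.53+0j), (-0.03+0.19j), (-0.03-0.19j)]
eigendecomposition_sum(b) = [[-0.00+0.00j,(0.01-0j),-0.00+0.00j], [(0.2-0j),(-0.49+0j),(0.13-0j)], [(-0.06+0j),0.14-0.00j,(-0.04+0j)]] + [[0.09+0.11j, (-0.07-0.01j), (-0.25-0.04j)], [0.05+0.04j, -0.03+0.00j, -0.12+0.01j], [(0.06-0j), (-0.02+0.02j), (-0.08+0.08j)]] + [[0.09-0.11j,  -0.07+0.01j,  (-0.25+0.04j)], [(0.05-0.04j),  -0.03-0.00j,  -0.12-0.01j], [0.06+0.00j,  -0.02-0.02j,  -0.08-0.08j]]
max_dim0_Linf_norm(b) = 0.56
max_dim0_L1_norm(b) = 0.81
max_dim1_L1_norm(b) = 0.97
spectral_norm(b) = 0.74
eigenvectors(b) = [[(-0.02+0j), (0.83+0j), (0.83-0j)], [(0.96+0j), (0.39-0.08j), (0.39+0.08j)], [(-0.28+0j), 0.23-0.30j, 0.23+0.30j]]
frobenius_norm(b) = 0.88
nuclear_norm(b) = 1.26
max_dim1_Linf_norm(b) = 0.56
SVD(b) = [[0.6, 0.68, 0.43], [0.79, -0.57, -0.21], [0.10, 0.47, -0.88]] @ diag([0.7409686470950758, 0.4623732019160391, 0.05980373041879105]) @ [[0.47,-0.69,-0.55], [-0.05,0.6,-0.80], [-0.88,-0.40,-0.25]]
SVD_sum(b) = [[0.21, -0.31, -0.24], [0.28, -0.41, -0.32], [0.03, -0.05, -0.04]] + [[-0.02,0.19,-0.25], [0.01,-0.16,0.21], [-0.01,0.13,-0.17]] + [[-0.02, -0.01, -0.01], [0.01, 0.01, 0.0], [0.05, 0.02, 0.01]]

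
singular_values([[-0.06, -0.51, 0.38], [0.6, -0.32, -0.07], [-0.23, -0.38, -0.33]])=[0.75, 0.61, 0.5]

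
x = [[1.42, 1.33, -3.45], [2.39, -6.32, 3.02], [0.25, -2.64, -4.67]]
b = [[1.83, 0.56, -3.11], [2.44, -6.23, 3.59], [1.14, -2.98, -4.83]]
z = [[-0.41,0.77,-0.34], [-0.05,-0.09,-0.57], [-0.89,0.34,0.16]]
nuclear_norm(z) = 2.34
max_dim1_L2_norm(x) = 7.4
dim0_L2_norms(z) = [0.98, 0.85, 0.68]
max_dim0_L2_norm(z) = 0.98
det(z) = 0.36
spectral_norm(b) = 7.74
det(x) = 85.40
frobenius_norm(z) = 1.46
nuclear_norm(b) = 15.88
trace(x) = -9.57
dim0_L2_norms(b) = [3.26, 6.93, 6.77]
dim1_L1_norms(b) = [5.5, 12.26, 8.95]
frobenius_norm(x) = 9.97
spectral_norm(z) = 1.22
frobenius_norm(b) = 10.22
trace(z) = -0.34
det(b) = 84.06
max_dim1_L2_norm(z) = 0.97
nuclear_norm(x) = 15.58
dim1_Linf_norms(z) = [0.77, 0.57, 0.89]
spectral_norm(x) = 7.76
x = b + z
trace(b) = -9.23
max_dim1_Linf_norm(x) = 6.32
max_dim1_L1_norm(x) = 11.73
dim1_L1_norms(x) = [6.2, 11.73, 7.56]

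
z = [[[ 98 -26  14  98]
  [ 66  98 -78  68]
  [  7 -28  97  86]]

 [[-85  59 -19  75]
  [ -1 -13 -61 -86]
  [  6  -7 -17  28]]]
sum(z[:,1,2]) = -139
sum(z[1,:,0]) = -80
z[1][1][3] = -86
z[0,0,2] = 14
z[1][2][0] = 6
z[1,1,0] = -1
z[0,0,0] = 98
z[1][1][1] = -13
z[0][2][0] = 7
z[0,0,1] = -26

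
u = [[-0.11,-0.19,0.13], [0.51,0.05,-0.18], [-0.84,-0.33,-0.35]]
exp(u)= [[0.8, -0.2, 0.12], [0.55, 1.02, -0.12], [-0.72, -0.21, 0.68]]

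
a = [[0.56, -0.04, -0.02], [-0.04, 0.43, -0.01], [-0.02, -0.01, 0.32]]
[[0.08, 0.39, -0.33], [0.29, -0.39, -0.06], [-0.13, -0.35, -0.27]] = a@[[0.18,0.6,-0.64], [0.69,-0.88,-0.23], [-0.37,-1.08,-0.90]]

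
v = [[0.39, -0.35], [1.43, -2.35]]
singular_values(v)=[2.8, 0.15]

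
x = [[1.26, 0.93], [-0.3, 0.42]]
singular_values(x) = [1.57, 0.52]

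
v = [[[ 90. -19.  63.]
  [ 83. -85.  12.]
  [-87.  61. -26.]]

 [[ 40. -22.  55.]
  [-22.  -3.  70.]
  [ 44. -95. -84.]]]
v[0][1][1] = -85.0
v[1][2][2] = -84.0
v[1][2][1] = -95.0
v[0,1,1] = -85.0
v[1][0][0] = 40.0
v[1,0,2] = 55.0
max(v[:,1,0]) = 83.0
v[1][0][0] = 40.0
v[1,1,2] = 70.0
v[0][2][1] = 61.0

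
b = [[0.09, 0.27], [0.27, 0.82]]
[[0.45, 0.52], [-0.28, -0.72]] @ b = [[0.18, 0.55],  [-0.22, -0.67]]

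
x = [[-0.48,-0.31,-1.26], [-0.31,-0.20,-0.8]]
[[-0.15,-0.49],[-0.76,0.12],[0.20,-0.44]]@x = [[0.22, 0.14, 0.58], [0.33, 0.21, 0.86], [0.04, 0.03, 0.1]]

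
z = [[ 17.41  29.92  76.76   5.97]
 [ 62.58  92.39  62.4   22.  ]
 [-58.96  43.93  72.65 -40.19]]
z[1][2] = 62.4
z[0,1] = 29.92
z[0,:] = [17.41, 29.92, 76.76, 5.97]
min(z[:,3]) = -40.19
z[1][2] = 62.4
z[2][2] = 72.65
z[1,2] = 62.4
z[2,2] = 72.65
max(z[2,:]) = 72.65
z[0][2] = 76.76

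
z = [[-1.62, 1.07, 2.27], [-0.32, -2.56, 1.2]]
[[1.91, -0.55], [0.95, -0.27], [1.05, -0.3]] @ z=[[-2.92, 3.45, 3.68], [-1.45, 1.71, 1.83], [-1.61, 1.89, 2.02]]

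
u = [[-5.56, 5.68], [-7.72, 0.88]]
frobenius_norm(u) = 11.12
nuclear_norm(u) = 14.19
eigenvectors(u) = [[(-0.32+0.57j), (-0.32-0.57j)], [-0.76+0.00j, -0.76-0.00j]]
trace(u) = -4.68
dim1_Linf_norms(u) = [5.68, 7.72]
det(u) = 38.96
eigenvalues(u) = [(-2.34+5.79j), (-2.34-5.79j)]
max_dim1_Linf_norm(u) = 7.72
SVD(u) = [[-0.72, -0.7], [-0.7, 0.72]] @ diag([10.474564070004506, 3.7191810312716185]) @ [[0.89, -0.45],[-0.45, -0.89]]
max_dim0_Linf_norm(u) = 7.72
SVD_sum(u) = [[-6.72, 3.36], [-6.53, 3.27]] + [[1.16, 2.32], [-1.19, -2.39]]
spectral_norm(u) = 10.47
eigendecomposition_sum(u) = [[(-2.78+2.24j), 2.84+1.15j], [(-3.86-1.56j), (0.44+3.54j)]] + [[-2.78-2.24j, 2.84-1.15j],  [-3.86+1.56j, (0.44-3.54j)]]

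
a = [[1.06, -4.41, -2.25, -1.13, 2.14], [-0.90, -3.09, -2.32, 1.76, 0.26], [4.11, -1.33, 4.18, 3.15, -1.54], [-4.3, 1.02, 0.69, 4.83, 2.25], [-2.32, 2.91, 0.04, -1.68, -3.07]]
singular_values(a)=[7.81, 7.35, 7.09, 2.73, 0.77]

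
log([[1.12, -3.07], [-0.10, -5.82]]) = [[(0.16+0.02j),0.71+1.37j], [0.02+0.04j,1.76+3.12j]]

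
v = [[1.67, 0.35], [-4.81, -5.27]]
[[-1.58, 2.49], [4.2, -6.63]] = v @ [[-0.96,1.52],[0.08,-0.13]]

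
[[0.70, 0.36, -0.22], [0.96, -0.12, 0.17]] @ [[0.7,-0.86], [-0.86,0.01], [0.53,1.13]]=[[0.06, -0.85], [0.87, -0.63]]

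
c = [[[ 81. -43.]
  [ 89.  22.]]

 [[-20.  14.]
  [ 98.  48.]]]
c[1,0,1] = 14.0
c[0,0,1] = -43.0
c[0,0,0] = 81.0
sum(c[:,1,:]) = 257.0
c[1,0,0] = -20.0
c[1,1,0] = 98.0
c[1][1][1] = 48.0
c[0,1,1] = 22.0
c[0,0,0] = 81.0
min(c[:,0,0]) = -20.0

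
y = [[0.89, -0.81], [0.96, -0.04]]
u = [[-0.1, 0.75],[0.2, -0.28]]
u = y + [[-0.99,  1.56], [-0.76,  -0.24]]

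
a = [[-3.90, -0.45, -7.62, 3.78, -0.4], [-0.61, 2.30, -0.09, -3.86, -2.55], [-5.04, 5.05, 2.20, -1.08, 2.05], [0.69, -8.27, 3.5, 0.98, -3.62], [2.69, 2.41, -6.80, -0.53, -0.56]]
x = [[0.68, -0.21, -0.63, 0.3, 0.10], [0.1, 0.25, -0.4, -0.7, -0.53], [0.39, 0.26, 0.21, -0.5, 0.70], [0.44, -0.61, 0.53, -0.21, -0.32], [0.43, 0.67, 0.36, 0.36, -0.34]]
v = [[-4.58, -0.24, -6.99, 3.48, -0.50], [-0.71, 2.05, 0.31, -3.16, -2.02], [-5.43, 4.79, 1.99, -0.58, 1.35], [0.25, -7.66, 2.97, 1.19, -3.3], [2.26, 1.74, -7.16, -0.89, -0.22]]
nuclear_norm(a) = 34.37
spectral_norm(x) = 1.01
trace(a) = 1.02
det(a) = 54.68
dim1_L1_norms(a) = [16.15, 9.41, 15.42, 17.06, 12.99]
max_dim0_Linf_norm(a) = 8.27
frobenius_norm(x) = 2.24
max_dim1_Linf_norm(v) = 7.66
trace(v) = 0.43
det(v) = 884.22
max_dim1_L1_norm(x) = 2.16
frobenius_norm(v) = 17.31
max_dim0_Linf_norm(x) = 0.7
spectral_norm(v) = 11.61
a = x + v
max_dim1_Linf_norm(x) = 0.7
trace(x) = 0.59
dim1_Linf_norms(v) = [6.99, 3.16, 5.43, 7.66, 7.16]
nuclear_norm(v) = 32.96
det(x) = 1.01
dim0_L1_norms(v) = [13.23, 16.48, 19.42, 9.3, 7.39]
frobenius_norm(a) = 18.20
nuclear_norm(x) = 5.01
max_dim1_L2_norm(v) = 9.07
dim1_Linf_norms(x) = [0.68, 0.7, 0.7, 0.61, 0.67]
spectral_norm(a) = 12.38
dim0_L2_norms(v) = [7.49, 9.43, 10.63, 4.96, 4.13]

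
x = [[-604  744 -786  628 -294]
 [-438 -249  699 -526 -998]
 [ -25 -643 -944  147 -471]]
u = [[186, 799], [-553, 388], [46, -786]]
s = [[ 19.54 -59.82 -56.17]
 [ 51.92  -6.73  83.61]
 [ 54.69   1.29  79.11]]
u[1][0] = -553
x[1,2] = 699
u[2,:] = [46, -786]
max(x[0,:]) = 744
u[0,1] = 799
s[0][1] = -59.82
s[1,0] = 51.92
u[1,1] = 388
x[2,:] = [-25, -643, -944, 147, -471]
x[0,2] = -786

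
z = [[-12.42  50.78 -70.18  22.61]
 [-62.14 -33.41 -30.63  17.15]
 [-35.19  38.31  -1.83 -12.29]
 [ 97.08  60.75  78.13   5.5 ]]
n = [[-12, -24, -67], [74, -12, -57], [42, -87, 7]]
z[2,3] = -12.29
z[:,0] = [-12.42, -62.14, -35.19, 97.08]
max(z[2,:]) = 38.31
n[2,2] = 7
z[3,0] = 97.08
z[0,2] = -70.18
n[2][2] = 7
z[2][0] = -35.19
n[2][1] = -87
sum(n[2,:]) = -38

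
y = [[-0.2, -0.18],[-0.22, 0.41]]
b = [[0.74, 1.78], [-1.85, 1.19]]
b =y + [[0.94, 1.96],[-1.63, 0.78]]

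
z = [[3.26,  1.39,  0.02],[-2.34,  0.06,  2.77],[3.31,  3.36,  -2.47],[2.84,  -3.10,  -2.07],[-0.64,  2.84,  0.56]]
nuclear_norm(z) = 14.64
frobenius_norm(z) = 9.21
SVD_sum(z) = [[2.42, 0.62, -1.58],[-2.77, -0.71, 1.81],[3.88, 0.99, -2.53],[2.28, 0.58, -1.49],[-0.19, -0.05, 0.12]] + [[-0.11, 0.94, 0.19], [-0.1, 0.86, 0.18], [-0.28, 2.32, 0.47], [0.44, -3.66, -0.75], [-0.35, 2.87, 0.59]] + [[0.96, -0.17, 1.40], [0.54, -0.1, 0.79], [-0.28, 0.05, -0.42], [0.11, -0.02, 0.17], [-0.10, 0.02, -0.15]]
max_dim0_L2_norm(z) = 5.96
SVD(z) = [[-0.42, -0.18, -0.84], [0.48, -0.16, -0.47], [-0.67, -0.43, 0.25], [-0.39, 0.68, -0.10], [0.03, -0.54, 0.09]] @ diag([7.096470626887123, 5.503335474482191, 2.0399762981549983]) @ [[-0.82, -0.21, 0.53], [0.12, -0.97, -0.20], [-0.56, 0.1, -0.82]]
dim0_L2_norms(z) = [5.96, 5.56, 4.29]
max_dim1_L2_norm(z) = 5.32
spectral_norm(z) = 7.10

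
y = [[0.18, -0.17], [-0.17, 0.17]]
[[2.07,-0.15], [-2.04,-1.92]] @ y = [[0.4, -0.38], [-0.04, 0.02]]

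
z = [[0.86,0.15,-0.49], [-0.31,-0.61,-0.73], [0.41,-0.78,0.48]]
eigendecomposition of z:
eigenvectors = [[(-0.71+0j), (-0.71-0j), 0.05+0.00j], [0.03-0.32j, 0.03+0.32j, 0.89+0.00j], [0.02+0.63j, (0.02-0.63j), (0.46+0j)]]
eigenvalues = [(0.87+0.51j), (0.87-0.51j), (-1+0j)]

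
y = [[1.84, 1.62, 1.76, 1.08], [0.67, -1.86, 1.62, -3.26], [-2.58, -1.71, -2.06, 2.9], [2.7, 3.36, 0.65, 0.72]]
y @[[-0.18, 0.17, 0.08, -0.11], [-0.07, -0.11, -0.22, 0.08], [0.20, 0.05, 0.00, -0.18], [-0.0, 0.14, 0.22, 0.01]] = [[-0.09, 0.37, 0.03, -0.38], [0.33, -0.06, -0.25, -0.55], [0.17, 0.05, 0.81, 0.55], [-0.59, 0.22, -0.36, -0.14]]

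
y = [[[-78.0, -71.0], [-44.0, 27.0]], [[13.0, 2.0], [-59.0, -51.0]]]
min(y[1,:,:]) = -59.0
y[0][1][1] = 27.0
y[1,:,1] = [2.0, -51.0]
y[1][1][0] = -59.0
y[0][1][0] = -44.0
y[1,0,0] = 13.0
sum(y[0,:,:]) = -166.0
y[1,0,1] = 2.0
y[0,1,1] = 27.0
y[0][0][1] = -71.0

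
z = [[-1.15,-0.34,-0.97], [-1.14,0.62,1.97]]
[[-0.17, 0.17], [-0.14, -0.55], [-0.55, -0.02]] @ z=[[0.00, 0.16, 0.50], [0.79, -0.29, -0.95], [0.66, 0.17, 0.49]]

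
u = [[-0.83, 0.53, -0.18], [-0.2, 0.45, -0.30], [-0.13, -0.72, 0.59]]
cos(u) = [[0.71, 0.04, 0.05], [-0.06, 0.86, 0.13], [-0.08, 0.38, 0.73]]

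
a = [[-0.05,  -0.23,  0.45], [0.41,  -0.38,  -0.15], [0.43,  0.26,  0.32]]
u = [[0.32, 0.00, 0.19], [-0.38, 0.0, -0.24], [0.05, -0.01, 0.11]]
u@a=[[0.07, -0.02, 0.2], [-0.08, 0.03, -0.25], [0.04, 0.02, 0.06]]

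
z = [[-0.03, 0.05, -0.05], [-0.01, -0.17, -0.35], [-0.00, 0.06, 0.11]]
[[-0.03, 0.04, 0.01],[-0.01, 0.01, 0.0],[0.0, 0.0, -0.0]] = z@[[-0.5,0.57,0.16], [-0.62,0.71,0.20], [0.34,-0.38,-0.11]]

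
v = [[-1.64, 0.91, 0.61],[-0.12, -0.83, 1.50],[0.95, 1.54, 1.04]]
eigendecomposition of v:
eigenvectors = [[0.25+0.00j, 0.67+0.00j, 0.67-0.00j], [(0.44+0j), 0.03+0.62j, 0.03-0.62j], [(0.87+0j), (-0.18-0.37j), (-0.18+0.37j)]]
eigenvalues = [(2.09+0j), (-1.76+0.51j), (-1.76-0.51j)]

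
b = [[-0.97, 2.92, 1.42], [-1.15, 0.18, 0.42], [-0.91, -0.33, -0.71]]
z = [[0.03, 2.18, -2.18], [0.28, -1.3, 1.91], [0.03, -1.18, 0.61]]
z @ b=[[-0.55,1.20,2.51], [-0.51,-0.05,-1.5], [0.77,-0.33,-0.89]]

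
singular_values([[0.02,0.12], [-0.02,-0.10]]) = [0.16, 0.0]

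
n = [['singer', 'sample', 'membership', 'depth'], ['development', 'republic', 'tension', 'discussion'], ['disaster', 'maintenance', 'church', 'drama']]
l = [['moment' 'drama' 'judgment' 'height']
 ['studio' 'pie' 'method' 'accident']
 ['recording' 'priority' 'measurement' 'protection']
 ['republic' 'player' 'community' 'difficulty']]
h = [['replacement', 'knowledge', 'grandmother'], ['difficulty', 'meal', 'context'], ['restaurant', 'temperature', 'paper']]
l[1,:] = ['studio', 'pie', 'method', 'accident']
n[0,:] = ['singer', 'sample', 'membership', 'depth']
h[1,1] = 'meal'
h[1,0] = 'difficulty'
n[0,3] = 'depth'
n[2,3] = 'drama'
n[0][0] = 'singer'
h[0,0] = 'replacement'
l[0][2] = 'judgment'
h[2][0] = 'restaurant'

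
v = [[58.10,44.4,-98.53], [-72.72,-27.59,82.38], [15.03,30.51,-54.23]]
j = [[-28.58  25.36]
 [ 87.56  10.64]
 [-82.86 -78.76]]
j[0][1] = 25.36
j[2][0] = -82.86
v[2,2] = -54.23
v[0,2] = -98.53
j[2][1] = -78.76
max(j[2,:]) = -78.76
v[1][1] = -27.59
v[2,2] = -54.23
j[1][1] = 10.64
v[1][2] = 82.38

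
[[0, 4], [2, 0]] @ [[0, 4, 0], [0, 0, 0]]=[[0, 0, 0], [0, 8, 0]]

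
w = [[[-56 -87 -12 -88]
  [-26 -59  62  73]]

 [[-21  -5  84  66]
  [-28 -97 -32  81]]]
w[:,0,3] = [-88, 66]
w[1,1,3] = 81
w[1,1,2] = -32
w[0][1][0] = -26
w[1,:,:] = [[-21, -5, 84, 66], [-28, -97, -32, 81]]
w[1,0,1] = -5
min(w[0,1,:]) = -59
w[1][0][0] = -21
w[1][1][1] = -97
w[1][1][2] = -32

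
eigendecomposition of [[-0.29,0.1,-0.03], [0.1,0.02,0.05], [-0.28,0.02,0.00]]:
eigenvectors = [[(0.74+0j), -0.12-0.17j, -0.12+0.17j], [-0.28+0.00j, (-0.08-0.61j), -0.08+0.61j], [0.61+0.00j, 0.76+0.00j, (0.76-0j)]]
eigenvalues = [(-0.35+0j), (0.04+0.05j), (0.04-0.05j)]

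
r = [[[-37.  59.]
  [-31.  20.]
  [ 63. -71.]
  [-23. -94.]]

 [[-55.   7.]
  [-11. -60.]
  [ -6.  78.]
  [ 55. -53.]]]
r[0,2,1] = -71.0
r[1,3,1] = -53.0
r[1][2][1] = 78.0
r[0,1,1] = 20.0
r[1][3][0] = 55.0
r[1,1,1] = -60.0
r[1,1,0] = -11.0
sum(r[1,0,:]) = -48.0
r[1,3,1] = -53.0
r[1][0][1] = 7.0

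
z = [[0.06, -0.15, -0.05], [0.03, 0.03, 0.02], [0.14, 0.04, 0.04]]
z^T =[[0.06, 0.03, 0.14], [-0.15, 0.03, 0.04], [-0.05, 0.02, 0.04]]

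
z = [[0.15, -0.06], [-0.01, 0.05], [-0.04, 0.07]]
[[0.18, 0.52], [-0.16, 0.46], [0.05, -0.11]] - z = [[0.03, 0.58], [-0.15, 0.41], [0.09, -0.18]]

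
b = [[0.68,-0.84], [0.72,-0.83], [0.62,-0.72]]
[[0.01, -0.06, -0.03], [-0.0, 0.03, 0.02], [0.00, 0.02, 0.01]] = b@[[-0.15, 1.77, 1.08], [-0.13, 1.50, 0.91]]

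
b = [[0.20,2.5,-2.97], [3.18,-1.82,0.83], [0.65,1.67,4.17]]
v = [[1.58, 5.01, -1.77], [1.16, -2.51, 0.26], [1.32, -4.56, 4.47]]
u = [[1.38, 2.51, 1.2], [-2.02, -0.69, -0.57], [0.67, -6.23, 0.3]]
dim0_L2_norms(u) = [2.54, 6.75, 1.36]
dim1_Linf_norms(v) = [5.01, 2.51, 4.56]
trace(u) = 0.99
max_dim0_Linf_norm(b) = 4.17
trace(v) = 3.54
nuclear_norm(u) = 10.15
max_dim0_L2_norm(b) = 5.19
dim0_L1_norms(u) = [4.07, 9.43, 2.07]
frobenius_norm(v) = 9.00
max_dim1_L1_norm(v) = 10.35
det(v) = -36.61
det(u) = 11.03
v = b + u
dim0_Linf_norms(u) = [2.02, 6.23, 1.2]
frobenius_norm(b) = 7.06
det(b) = -52.88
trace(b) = 2.55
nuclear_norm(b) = 11.75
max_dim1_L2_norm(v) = 6.52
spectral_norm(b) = 5.36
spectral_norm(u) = 6.76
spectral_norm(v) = 8.43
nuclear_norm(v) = 12.74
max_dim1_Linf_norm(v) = 5.01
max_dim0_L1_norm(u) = 9.43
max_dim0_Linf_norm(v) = 5.01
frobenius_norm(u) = 7.34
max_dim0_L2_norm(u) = 6.75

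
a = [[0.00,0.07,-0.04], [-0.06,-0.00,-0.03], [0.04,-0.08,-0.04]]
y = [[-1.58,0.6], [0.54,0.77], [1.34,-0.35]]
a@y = [[-0.02, 0.07], [0.05, -0.03], [-0.16, -0.02]]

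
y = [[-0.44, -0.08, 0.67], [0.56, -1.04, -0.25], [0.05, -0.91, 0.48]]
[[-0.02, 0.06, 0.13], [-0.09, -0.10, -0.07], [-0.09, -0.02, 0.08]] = y @ [[-0.08, -0.05, 0.01], [0.06, 0.05, 0.02], [-0.07, 0.06, 0.21]]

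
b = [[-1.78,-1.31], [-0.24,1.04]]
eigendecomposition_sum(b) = [[-1.82,-0.81], [-0.15,-0.07]] + [[0.04, -0.50], [-0.09, 1.11]]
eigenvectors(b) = [[-1.0, 0.41], [-0.08, -0.91]]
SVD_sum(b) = [[-1.63,-1.47], [0.38,0.35]] + [[-0.15, 0.16], [-0.62, 0.69]]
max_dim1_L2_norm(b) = 2.21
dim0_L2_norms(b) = [1.8, 1.67]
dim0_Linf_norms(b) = [1.78, 1.31]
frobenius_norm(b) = 2.45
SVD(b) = [[-0.97, 0.23], [0.23, 0.97]] @ diag([2.2594321135174766, 0.9584709303917082]) @ [[0.74, 0.67], [-0.67, 0.74]]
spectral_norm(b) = 2.26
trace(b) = -0.74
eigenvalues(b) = [-1.89, 1.15]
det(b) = -2.17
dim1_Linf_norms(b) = [1.78, 1.04]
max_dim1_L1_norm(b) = 3.09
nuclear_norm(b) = 3.22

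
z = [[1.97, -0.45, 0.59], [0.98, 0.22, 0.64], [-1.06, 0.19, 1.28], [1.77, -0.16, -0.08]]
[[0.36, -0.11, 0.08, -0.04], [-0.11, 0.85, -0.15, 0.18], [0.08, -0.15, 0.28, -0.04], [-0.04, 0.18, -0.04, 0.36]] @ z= [[0.45,-0.16,0.25], [1.09,0.18,0.27], [-0.36,-0.01,0.31], [0.78,-0.01,0.01]]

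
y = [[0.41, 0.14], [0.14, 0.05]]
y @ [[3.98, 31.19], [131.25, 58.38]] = [[20.01,20.96], [7.12,7.29]]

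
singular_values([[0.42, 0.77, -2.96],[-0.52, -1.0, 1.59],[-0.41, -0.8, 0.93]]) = [3.81, 0.71, 0.0]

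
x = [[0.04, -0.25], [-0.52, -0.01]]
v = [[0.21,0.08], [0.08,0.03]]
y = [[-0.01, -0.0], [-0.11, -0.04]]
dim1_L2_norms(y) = [0.01, 0.12]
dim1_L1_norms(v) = [0.29, 0.11]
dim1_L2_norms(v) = [0.22, 0.09]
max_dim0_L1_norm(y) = 0.12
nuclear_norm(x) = 0.77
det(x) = -0.13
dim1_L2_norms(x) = [0.25, 0.52]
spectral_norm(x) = 0.52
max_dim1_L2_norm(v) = 0.22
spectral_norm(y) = 0.12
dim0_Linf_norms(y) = [0.11, 0.04]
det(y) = 0.00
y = x @ v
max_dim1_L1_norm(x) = 0.53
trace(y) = -0.05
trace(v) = 0.24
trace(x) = 0.03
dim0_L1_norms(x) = [0.56, 0.26]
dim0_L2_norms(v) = [0.22, 0.09]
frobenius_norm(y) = 0.12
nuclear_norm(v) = 0.24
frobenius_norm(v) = 0.24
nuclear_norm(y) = 0.12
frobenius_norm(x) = 0.58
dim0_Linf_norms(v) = [0.21, 0.08]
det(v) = -0.00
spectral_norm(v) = 0.24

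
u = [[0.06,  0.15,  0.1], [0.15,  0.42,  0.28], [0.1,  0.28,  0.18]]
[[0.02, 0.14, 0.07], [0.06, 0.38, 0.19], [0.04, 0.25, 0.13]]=u@[[0.29, 0.14, -0.16], [0.14, 0.68, 0.26], [-0.16, 0.26, 0.39]]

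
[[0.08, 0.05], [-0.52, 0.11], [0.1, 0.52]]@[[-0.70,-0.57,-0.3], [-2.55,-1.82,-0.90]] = [[-0.18,-0.14,-0.07],[0.08,0.1,0.06],[-1.40,-1.00,-0.50]]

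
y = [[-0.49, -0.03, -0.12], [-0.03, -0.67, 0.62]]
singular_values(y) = [0.91, 0.5]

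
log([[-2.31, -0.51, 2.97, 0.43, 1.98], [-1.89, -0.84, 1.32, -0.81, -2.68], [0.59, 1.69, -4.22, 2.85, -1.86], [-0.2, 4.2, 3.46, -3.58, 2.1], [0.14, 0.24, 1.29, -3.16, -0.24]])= [[(0.49+4.18j), -1.66+0.84j, -2.61+2.40j, 2.25-0.92j, -2.19+4.45j], [-0.02+0.01j, 1.48-0.05j, (-0.47-2.66j), -1.09+1.15j, (-0.93-1.94j)], [(-0.13+1.28j), (-0.9+0.35j), (1.2+5.38j), (0.8-2.28j), 0.83+4.76j], [0.93+0.19j, 1.84+0.04j, 2.97+0.04j, -0.60-0.01j, (4.56+0.15j)], [0.41-1.63j, 2.25-0.37j, 2.09-2.95j, -2.26+1.23j, 2.81-3.22j]]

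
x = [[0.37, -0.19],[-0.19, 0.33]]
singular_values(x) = [0.54, 0.16]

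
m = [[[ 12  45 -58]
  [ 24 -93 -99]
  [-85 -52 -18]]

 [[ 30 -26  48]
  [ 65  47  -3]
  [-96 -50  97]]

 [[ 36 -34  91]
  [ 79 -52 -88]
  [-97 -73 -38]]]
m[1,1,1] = 47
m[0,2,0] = -85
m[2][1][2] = -88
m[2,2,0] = -97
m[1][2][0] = -96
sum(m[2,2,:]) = -208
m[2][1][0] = 79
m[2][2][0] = -97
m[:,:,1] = [[45, -93, -52], [-26, 47, -50], [-34, -52, -73]]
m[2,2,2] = -38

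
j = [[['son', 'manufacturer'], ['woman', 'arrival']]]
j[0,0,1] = 'manufacturer'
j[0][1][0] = 'woman'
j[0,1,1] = 'arrival'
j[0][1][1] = 'arrival'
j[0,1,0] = 'woman'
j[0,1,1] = 'arrival'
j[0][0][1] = 'manufacturer'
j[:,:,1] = [['manufacturer', 'arrival']]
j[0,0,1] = 'manufacturer'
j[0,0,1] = 'manufacturer'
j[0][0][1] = 'manufacturer'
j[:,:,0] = [['son', 'woman']]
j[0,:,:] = [['son', 'manufacturer'], ['woman', 'arrival']]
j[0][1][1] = 'arrival'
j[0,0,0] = 'son'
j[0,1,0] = 'woman'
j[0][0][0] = 'son'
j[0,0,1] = 'manufacturer'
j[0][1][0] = 'woman'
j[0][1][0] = 'woman'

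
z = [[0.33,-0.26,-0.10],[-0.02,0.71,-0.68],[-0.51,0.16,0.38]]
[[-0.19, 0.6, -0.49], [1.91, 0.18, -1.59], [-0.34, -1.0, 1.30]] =z @ [[-1.37, 1.87, -1.65], [0.03, 0.14, -0.8], [-2.74, -0.18, 1.55]]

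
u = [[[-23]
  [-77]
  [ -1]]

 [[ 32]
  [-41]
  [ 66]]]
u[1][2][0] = 66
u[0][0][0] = -23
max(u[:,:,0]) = 66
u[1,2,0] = 66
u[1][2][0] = 66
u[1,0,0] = 32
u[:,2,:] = [[-1], [66]]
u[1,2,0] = 66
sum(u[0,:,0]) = -101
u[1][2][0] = 66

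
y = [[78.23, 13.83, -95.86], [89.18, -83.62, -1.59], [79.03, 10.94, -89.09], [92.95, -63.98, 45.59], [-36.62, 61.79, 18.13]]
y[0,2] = -95.86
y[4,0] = -36.62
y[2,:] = [79.03, 10.94, -89.09]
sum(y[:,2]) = -122.82000000000002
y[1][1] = -83.62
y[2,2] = -89.09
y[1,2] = -1.59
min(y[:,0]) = -36.62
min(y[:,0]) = -36.62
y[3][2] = 45.59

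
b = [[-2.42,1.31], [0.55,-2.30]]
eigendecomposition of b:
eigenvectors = [[-0.86, -0.82], [0.52, -0.57]]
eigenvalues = [-3.21, -1.51]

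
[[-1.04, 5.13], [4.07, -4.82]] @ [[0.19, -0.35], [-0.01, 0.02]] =[[-0.25, 0.47], [0.82, -1.52]]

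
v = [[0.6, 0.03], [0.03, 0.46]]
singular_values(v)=[0.61, 0.45]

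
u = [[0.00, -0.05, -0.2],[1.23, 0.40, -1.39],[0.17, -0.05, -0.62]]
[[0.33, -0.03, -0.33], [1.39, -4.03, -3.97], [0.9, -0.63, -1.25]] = u @ [[0.51,-2.64,-1.07], [-2.09,-0.74,-0.53], [-1.15,0.35,1.76]]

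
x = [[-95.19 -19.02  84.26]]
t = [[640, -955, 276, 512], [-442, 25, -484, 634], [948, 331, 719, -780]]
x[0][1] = -19.02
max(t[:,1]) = 331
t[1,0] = -442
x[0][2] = 84.26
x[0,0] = -95.19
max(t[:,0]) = 948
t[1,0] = -442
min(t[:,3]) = -780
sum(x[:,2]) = 84.26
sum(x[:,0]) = -95.19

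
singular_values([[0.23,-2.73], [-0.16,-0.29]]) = [2.75, 0.18]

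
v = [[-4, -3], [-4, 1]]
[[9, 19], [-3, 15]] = v @ [[0, -4], [-3, -1]]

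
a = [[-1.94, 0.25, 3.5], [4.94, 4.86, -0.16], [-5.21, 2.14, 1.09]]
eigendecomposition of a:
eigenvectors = [[(-0.15+0.53j), (-0.15-0.53j), 0.16+0.00j], [0.29-0.24j, 0.29+0.24j, (0.95+0j)], [(-0.74+0j), -0.74-0.00j, (0.27+0j)]]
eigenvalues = [(-0.81+4.42j), (-0.81-4.42j), (5.63+0j)]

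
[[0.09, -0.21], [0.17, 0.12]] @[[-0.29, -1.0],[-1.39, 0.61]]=[[0.27,-0.22],[-0.22,-0.10]]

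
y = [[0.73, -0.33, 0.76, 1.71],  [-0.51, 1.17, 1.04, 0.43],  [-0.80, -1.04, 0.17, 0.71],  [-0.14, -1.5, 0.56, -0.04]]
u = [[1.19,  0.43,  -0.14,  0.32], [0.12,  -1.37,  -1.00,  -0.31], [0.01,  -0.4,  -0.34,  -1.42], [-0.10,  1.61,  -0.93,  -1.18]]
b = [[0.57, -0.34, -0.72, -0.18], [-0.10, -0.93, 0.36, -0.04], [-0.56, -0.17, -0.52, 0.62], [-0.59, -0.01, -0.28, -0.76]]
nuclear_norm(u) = 6.40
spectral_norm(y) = 2.34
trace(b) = -1.64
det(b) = -1.00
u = b @ y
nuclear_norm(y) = 6.41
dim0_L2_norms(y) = [1.21, 2.19, 1.41, 1.9]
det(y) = -4.54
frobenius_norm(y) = 3.45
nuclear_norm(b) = 4.00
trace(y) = 2.03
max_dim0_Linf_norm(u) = 1.61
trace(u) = -1.70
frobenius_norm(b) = 2.00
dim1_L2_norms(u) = [1.31, 1.73, 1.51, 2.2]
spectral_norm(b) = 1.01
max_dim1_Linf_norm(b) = 0.93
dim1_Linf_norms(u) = [1.19, 1.37, 1.42, 1.61]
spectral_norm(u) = 2.35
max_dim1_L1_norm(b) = 1.87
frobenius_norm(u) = 3.44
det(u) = 4.51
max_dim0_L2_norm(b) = 1.0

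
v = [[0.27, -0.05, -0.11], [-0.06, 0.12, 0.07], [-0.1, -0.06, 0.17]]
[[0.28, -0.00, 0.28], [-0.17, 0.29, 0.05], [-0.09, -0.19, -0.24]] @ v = [[0.05,-0.03,0.02], [-0.07,0.04,0.05], [0.01,-0.0,-0.04]]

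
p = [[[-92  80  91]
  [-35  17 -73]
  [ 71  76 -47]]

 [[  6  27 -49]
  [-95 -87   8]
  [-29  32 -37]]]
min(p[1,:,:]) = -95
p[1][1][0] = -95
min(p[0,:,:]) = -92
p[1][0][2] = -49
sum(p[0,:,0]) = -56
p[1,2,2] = -37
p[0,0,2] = 91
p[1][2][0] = -29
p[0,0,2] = 91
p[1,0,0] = 6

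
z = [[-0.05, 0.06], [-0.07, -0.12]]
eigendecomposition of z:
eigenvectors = [[-0.37-0.57j, -0.37+0.57j], [0.73+0.00j, (0.73-0j)]]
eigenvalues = [(-0.08+0.05j), (-0.08-0.05j)]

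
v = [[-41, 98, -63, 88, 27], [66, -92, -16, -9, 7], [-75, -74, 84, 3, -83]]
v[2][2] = 84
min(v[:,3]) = -9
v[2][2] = 84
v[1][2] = -16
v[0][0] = -41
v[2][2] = 84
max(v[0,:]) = 98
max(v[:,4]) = 27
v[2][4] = -83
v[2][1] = -74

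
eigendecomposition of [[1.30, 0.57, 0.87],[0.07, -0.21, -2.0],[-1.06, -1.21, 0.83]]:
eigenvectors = [[0.41-0.19j, 0.41+0.19j, -0.34+0.00j],[-0.67+0.00j, -0.67-0.00j, 0.87+0.00j],[(0.58+0.08j), (0.58-0.08j), (0.36+0j)]]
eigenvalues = [(1.5+0.25j), (1.5-0.25j), (-1.07+0j)]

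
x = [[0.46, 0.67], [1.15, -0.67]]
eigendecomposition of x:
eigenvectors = [[0.81, -0.38], [0.58, 0.92]]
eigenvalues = [0.94, -1.15]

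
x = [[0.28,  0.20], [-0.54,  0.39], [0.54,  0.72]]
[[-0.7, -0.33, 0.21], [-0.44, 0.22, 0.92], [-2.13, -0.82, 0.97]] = x@ [[-0.86, -0.79, -0.47], [-2.31, -0.54, 1.70]]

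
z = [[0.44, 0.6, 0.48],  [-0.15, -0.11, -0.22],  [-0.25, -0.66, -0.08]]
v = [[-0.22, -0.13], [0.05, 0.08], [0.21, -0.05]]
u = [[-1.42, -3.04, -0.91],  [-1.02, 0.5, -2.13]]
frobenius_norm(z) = 1.17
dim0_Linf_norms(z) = [0.44, 0.66, 0.48]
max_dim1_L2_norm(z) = 0.89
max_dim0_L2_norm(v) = 0.31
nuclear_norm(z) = 1.45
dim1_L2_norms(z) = [0.89, 0.29, 0.71]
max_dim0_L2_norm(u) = 3.08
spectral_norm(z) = 1.13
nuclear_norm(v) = 0.46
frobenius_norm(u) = 4.23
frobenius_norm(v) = 0.35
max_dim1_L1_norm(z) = 1.52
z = v @ u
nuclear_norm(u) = 5.85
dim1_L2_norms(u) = [3.48, 2.41]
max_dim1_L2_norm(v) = 0.26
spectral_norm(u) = 3.55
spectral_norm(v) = 0.32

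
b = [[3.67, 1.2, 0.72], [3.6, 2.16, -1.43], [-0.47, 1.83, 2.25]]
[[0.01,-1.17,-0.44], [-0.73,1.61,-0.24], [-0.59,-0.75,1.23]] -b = [[-3.66, -2.37, -1.16], [-4.33, -0.55, 1.19], [-0.12, -2.58, -1.02]]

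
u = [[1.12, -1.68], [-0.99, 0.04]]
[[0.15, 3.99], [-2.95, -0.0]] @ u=[[-3.78, -0.09], [-3.30, 4.96]]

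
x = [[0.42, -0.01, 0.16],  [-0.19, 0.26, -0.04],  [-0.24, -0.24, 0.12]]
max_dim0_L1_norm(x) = 0.85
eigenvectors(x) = [[0.37+0.26j, 0.37-0.26j, (0.68+0j)], [-0.16+0.30j, (-0.16-0.3j), (-0.73+0j)], [(-0.83+0j), (-0.83-0j), (0.04+0j)]]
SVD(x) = [[-0.84, -0.07, -0.54], [0.38, 0.64, -0.67], [0.39, -0.77, -0.51]] @ diag([0.5283111821476274, 0.3750035685610491, 0.13137586682589514]) @ [[-0.98,  0.03,  -0.19], [0.09,  0.94,  -0.34], [0.17,  -0.35,  -0.92]]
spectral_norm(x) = 0.53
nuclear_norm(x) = 1.03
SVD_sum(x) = [[0.43,-0.01,0.09], [-0.2,0.01,-0.04], [-0.2,0.01,-0.04]] + [[-0.00, -0.02, 0.01], [0.02, 0.22, -0.08], [-0.03, -0.27, 0.1]] + [[-0.01, 0.03, 0.07], [-0.02, 0.03, 0.08], [-0.01, 0.02, 0.06]]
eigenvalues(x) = [(0.18+0.16j), (0.18-0.16j), (0.44+0j)]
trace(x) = 0.80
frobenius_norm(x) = 0.66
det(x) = 0.03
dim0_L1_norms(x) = [0.85, 0.51, 0.32]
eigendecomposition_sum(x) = [[0.10-0.02j, (0.09-0.02j), 0.01-0.07j], [0.02+0.07j, 0.03+0.07j, (0.05+0j)], [(-0.13+0.13j), (-0.11+0.13j), (0.06+0.12j)]] + [[0.10+0.02j, 0.09+0.02j, 0.01+0.07j], [(0.02-0.07j), 0.03-0.07j, (0.05-0j)], [(-0.13-0.13j), (-0.11-0.13j), 0.06-0.12j]] + [[0.22-0.00j, -0.19-0.00j, (0.14+0j)], [(-0.24+0j), (0.21+0j), (-0.15-0j)], [(0.01-0j), (-0.01-0j), 0.01+0.00j]]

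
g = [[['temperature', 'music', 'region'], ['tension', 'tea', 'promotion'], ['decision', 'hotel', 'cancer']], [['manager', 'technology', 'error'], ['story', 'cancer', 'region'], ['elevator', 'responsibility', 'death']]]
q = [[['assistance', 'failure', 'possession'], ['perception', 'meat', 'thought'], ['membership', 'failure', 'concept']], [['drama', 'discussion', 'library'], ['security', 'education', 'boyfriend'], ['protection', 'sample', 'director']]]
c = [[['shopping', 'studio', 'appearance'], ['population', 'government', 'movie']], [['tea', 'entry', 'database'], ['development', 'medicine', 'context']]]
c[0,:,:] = [['shopping', 'studio', 'appearance'], ['population', 'government', 'movie']]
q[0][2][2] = 'concept'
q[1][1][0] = 'security'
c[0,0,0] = 'shopping'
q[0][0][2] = 'possession'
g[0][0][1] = 'music'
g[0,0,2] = 'region'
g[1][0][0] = 'manager'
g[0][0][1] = 'music'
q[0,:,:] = [['assistance', 'failure', 'possession'], ['perception', 'meat', 'thought'], ['membership', 'failure', 'concept']]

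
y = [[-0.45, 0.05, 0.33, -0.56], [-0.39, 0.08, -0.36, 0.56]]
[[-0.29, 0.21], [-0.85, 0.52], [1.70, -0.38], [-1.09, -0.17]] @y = [[0.05, 0.00, -0.17, 0.28], [0.18, -0.00, -0.47, 0.77], [-0.62, 0.05, 0.7, -1.16], [0.56, -0.07, -0.30, 0.52]]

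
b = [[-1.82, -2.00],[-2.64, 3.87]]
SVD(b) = [[-0.19, 0.98], [0.98, 0.19]] @ diag([4.744815077922147, 2.597235044489167]) @ [[-0.47, 0.88], [-0.88, -0.47]]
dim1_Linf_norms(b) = [2.0, 3.87]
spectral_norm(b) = 4.74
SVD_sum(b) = [[0.43, -0.79], [-2.21, 4.1]] + [[-2.25,-1.21], [-0.43,-0.23]]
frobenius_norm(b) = 5.41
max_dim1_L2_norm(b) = 4.68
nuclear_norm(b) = 7.34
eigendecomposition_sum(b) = [[-2.34,-0.72],[-0.95,-0.29]] + [[0.52,-1.28], [-1.69,4.16]]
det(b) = -12.32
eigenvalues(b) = [-2.63, 4.68]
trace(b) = 2.05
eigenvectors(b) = [[-0.93, 0.29], [-0.38, -0.96]]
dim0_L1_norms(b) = [4.46, 5.87]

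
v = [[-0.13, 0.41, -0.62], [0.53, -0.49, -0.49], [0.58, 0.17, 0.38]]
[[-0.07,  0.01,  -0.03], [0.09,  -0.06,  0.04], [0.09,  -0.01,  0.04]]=v @[[0.15,-0.05,0.07], [-0.06,0.04,-0.03], [0.04,0.02,0.02]]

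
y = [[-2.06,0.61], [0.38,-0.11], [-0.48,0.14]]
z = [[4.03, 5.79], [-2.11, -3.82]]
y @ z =[[-9.59, -14.26], [1.76, 2.62], [-2.23, -3.31]]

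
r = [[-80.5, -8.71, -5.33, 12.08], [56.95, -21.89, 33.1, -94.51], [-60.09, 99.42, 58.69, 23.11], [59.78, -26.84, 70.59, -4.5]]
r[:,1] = [-8.71, -21.89, 99.42, -26.84]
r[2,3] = 23.11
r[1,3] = -94.51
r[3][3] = -4.5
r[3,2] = 70.59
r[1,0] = 56.95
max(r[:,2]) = 70.59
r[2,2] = 58.69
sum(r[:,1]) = 41.97999999999999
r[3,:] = [59.78, -26.84, 70.59, -4.5]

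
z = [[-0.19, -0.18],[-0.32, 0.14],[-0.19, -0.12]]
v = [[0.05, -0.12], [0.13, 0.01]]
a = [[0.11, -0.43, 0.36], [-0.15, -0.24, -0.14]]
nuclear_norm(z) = 0.67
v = a @ z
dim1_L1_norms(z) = [0.37, 0.46, 0.31]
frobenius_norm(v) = 0.18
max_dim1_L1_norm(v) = 0.17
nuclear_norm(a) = 0.88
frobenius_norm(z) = 0.49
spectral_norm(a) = 0.58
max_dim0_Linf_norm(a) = 0.43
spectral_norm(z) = 0.42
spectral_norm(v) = 0.15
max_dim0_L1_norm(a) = 0.67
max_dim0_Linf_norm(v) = 0.13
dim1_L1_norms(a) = [0.9, 0.53]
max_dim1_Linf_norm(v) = 0.13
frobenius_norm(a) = 0.65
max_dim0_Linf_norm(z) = 0.32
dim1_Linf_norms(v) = [0.12, 0.13]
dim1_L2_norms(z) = [0.26, 0.35, 0.22]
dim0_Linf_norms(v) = [0.13, 0.12]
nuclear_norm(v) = 0.26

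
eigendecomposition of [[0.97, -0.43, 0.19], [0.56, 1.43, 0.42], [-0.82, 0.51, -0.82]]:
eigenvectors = [[0.14+0.00j, -0.67+0.00j, (-0.67-0j)], [0.15+0.00j, (0.51+0.36j), 0.51-0.36j], [-0.98+0.00j, (0.41+0.05j), 0.41-0.05j]]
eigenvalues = [(-0.78+0j), (1.18+0.21j), (1.18-0.21j)]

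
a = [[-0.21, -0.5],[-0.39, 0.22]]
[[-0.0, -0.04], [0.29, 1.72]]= a@ [[-0.6,-3.54], [0.26,1.56]]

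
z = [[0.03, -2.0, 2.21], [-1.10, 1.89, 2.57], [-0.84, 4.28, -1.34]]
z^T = [[0.03, -1.1, -0.84], [-2.0, 1.89, 4.28], [2.21, 2.57, -1.34]]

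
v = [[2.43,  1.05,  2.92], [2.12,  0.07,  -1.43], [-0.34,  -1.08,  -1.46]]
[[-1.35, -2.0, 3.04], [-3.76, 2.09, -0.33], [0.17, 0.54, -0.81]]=v@[[-1.17,0.15,0.45], [-0.94,1.06,-0.57], [0.85,-1.19,0.87]]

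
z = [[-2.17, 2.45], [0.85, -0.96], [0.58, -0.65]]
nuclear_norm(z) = 3.62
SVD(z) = [[-0.90, 0.2], [0.35, -0.15], [0.24, 0.97]] @ diag([3.621379591528488, 0.0031391178639409525]) @ [[0.66, -0.75],[0.75, 0.66]]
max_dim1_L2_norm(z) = 3.27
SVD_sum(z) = [[-2.17, 2.45], [0.85, -0.96], [0.58, -0.65]] + [[0.00,0.0], [-0.0,-0.00], [0.00,0.0]]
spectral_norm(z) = 3.62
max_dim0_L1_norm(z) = 4.06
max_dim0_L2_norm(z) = 2.71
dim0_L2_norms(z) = [2.4, 2.71]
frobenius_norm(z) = 3.62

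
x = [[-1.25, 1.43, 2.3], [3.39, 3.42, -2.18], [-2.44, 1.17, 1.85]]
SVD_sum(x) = [[-1.31, -0.6, 1.02], [3.67, 1.68, -2.85], [-1.84, -0.84, 1.43]] + [[-0.28, 2.15, 0.9],  [-0.23, 1.72, 0.72],  [-0.25, 1.9, 0.8]] + [[0.35, -0.11, 0.38], [-0.05, 0.02, -0.05], [-0.35, 0.11, -0.38]]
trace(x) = 4.02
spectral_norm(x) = 5.80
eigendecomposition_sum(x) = [[-1.04+0.73j, 0.14-0.26j, 1.28+0.12j], [(0.44-0.56j), -0.03+0.16j, -0.70+0.15j], [-1.42-0.15j, 0.31-0.11j, (0.99+1.05j)]] + [[(-1.04-0.73j), (0.14+0.26j), (1.28-0.12j)], [0.44+0.56j, (-0.03-0.16j), (-0.7-0.15j)], [-1.42+0.15j, 0.31+0.11j, 0.99-1.05j]] + [[0.83+0.00j, (1.15-0j), (-0.25-0j)], [2.52+0.00j, (3.49-0j), -0.77-0.00j], [0.39+0.00j, (0.55-0j), -0.12-0.00j]]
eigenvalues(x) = [(-0.09+1.94j), (-0.09-1.94j), (4.19+0j)]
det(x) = 15.86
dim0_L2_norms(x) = [4.36, 3.89, 3.67]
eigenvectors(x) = [[(-0.47+0.41j), -0.47-0.41j, (0.31+0j)], [0.18-0.30j, (0.18+0.3j), (0.94+0j)], [(-0.7+0j), (-0.7-0j), 0.15+0.00j]]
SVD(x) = [[-0.30, -0.64, -0.7],[0.85, -0.52, 0.1],[-0.43, -0.57, 0.70]] @ diag([5.802872119422355, 3.6538587105589837, 0.7478580673516415]) @ [[0.74, 0.34, -0.58], [0.12, -0.92, -0.38], [-0.66, 0.22, -0.72]]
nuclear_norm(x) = 10.20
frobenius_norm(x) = 6.90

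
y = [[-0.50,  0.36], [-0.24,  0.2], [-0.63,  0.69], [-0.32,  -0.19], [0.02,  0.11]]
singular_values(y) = [1.16, 0.39]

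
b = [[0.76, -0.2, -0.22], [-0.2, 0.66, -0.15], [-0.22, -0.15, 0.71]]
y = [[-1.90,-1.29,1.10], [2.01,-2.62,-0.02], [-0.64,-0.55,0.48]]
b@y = [[-1.71,-0.34,0.73], [1.8,-1.39,-0.31], [-0.34,0.29,0.10]]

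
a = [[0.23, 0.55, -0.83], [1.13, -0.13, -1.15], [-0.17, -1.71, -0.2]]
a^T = [[0.23, 1.13, -0.17], [0.55, -0.13, -1.71], [-0.83, -1.15, -0.2]]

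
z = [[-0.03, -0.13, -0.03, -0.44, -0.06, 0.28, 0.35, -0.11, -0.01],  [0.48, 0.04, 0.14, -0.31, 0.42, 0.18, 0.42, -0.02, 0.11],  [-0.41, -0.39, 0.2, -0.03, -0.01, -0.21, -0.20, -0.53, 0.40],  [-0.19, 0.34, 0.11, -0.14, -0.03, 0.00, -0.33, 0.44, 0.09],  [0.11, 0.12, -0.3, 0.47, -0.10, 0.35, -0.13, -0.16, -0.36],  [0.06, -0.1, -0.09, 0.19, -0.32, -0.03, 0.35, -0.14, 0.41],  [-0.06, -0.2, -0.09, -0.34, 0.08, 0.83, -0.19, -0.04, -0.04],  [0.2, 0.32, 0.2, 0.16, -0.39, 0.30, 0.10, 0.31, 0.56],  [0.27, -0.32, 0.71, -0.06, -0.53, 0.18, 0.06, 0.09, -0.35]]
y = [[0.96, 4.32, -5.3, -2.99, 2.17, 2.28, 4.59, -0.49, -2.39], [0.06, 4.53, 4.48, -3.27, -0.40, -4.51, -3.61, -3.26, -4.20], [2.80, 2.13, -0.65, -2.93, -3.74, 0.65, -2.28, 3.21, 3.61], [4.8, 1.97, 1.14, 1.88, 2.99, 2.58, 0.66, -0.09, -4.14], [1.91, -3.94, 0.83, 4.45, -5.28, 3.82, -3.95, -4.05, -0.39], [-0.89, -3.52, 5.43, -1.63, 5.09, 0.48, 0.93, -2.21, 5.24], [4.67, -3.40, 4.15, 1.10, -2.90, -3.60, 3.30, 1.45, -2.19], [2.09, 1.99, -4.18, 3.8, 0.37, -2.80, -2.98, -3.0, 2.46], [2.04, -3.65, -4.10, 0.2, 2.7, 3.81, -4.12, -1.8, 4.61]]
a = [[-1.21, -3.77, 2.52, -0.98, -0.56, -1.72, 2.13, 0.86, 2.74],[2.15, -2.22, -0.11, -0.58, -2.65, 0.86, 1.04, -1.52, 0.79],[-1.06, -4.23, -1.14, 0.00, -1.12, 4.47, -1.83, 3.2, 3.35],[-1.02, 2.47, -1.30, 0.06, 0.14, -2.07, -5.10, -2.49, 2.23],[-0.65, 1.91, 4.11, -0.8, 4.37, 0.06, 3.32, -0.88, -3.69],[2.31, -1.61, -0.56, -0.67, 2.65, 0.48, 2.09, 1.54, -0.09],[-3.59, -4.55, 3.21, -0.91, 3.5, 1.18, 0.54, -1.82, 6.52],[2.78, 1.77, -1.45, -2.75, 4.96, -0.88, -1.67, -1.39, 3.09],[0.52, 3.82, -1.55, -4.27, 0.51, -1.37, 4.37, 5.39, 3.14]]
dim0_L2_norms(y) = [8.16, 10.22, 11.47, 8.36, 9.87, 9.1, 9.64, 7.54, 10.64]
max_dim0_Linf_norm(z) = 0.83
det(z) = 0.00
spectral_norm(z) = 1.22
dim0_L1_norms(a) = [15.29, 26.35, 15.95, 11.02, 20.46, 13.09, 22.09, 19.09, 25.64]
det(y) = -121071268.64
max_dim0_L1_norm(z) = 2.36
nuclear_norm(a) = 57.63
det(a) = 418.33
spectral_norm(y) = 14.34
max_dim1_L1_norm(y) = 28.62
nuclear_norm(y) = 79.18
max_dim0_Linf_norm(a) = 6.52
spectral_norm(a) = 12.30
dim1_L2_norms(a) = [6.25, 4.66, 8.15, 7.09, 8.13, 4.76, 10.22, 7.76, 9.78]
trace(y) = 6.83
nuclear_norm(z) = 6.74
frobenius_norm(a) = 22.95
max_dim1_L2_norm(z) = 1.06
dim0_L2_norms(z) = [0.75, 0.75, 0.85, 0.84, 0.86, 1.04, 0.8, 0.8, 0.96]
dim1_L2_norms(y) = [9.67, 10.63, 8.02, 8.06, 10.69, 10.23, 9.54, 8.49, 9.88]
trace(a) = 2.63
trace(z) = -0.29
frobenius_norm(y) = 28.56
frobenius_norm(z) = 2.56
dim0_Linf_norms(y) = [4.8, 4.53, 5.43, 4.45, 5.28, 4.51, 4.59, 4.05, 5.24]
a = z @ y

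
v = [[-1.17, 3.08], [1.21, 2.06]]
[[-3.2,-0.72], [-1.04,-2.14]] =v @[[0.55,-0.83], [-0.83,-0.55]]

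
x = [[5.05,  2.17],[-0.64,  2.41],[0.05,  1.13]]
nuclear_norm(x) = 8.19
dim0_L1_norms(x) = [5.74, 5.71]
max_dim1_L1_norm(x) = 7.22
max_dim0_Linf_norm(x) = 5.05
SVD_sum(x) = [[4.90,  2.46], [0.45,  0.23], [0.49,  0.25]] + [[0.15, -0.29], [-1.09, 2.18], [-0.44, 0.88]]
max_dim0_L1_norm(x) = 5.74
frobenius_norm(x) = 6.14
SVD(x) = [[-0.99, 0.12], [-0.09, -0.92], [-0.10, -0.37]] @ diag([5.537923137485769, 2.6532823678040347]) @ [[-0.89,-0.45], [0.45,-0.89]]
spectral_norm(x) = 5.54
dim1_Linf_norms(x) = [5.05, 2.41, 1.13]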